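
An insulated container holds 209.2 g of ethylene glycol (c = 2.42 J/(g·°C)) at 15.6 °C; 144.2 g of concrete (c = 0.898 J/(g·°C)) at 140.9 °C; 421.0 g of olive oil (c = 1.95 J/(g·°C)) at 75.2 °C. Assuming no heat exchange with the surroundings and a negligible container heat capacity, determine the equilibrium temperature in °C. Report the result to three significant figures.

T_f = 60.3 °C

Σ mᵢcᵢ(T − Tᵢ) = 0  ⇒  T = Σ mᵢcᵢTᵢ / Σ mᵢcᵢ
Σ mᵢcᵢ = 209.2×2.42 + 144.2×0.898 + 421.0×1.95 = 1456.7056
Σ mᵢcᵢTᵢ = 506.264×15.6 + 129.4916×140.9 + 820.95×75.2 = 87879
T = 87879 / 1456.7056 = 60.33 °C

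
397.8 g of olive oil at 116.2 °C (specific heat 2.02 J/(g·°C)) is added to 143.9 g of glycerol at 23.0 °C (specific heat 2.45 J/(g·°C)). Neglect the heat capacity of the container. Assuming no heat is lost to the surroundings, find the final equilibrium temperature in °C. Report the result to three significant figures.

T_f = 87.8 °C

Heat lost by olive oil = heat gained by glycerol.
(397.8)(2.02)(116.2 − T) = (143.9)(2.45)(T − 23.0)
803.556 (116.2 − T) = 352.555 (T − 23.0)
93373 − 803.556 T = 352.555 T − 8108.8
101481.8 = 1156.111 T
T = 87.78 °C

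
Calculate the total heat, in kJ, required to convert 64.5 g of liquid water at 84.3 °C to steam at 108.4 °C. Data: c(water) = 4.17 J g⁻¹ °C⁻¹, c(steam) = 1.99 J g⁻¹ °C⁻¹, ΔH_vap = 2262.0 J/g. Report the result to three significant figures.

q1 (heat water 84.3→100.0 °C): 64.5 × 4.17 × 15.7 = 4223 J
q2 (vaporize at 100 °C): 64.5 × 2262.0 = 145899 J
q3 (heat steam 100.0→108.4 °C): 64.5 × 1.99 × 8.4 = 1078 J
Total: 4223 + 145899 + 1078 = 151200 J = 151 kJ

q = 151 kJ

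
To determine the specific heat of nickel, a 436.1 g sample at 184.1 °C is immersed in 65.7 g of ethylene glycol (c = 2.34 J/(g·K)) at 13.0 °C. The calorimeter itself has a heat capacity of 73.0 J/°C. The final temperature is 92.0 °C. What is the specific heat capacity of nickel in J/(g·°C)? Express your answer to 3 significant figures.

q_gained = (65.7 × 2.34 + 73.0) × (92.0 − 13.0) = 17910 J
q_lost = 436.1 × c × (184.1 − 92.0) = 40164.81 c
Set equal: c = 17910 / 40164.81 = 0.446 J/(g·°C)

c = 0.446 J/(g·°C)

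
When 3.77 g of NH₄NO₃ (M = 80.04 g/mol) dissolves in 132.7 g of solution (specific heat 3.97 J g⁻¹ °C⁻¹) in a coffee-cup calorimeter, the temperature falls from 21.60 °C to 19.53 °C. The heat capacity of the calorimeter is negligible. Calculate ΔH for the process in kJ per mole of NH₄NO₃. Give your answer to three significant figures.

ΔH = 23.2 kJ/mol

|ΔT| = |19.53 − 21.60| = 2.07 °C
|q_surr| = (132.7 × 3.97) × 2.07 = 526.819 × 2.07 = 1091 J
n(NH₄NO₃) = 3.77 / 80.04 = 0.04710 mol
Temperature fell, so q_rxn = +|q_surr| = 1.091 kJ
ΔH = q_rxn / n = 23.16 kJ/mol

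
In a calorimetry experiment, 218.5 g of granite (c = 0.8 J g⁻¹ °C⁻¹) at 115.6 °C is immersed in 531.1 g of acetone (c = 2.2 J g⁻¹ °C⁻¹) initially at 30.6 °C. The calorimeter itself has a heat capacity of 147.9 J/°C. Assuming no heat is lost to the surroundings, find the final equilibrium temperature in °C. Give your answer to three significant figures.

Heat lost by granite = heat gained by acetone + calorimeter.
(218.5)(0.8)(115.6 − T) = [(531.1)(2.2) + 147.9](T − 30.6)
174.8 (115.6 − T) = 1316.32 (T − 30.6)
20207 − 174.8 T = 1316.32 T − 40279
60486 = 1491.12 T
T = 40.56 °C

T_f = 40.6 °C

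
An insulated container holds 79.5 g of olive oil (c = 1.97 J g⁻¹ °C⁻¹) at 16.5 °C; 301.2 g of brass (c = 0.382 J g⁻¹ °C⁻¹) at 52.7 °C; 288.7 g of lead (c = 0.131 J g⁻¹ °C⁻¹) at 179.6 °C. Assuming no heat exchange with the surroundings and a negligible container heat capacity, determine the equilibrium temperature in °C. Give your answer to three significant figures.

Σ mᵢcᵢ(T − Tᵢ) = 0  ⇒  T = Σ mᵢcᵢTᵢ / Σ mᵢcᵢ
Σ mᵢcᵢ = 79.5×1.97 + 301.2×0.382 + 288.7×0.131 = 309.4931
Σ mᵢcᵢTᵢ = 156.615×16.5 + 115.0584×52.7 + 37.8197×179.6 = 15440
T = 15440 / 309.4931 = 49.89 °C

T_f = 49.9 °C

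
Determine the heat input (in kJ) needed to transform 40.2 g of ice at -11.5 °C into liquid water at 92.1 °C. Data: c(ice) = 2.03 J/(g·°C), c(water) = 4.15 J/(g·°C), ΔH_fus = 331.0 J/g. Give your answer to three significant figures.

q = 29.6 kJ

q1 (heat ice -11.5→0.0 °C): 40.2 × 2.03 × 11.5 = 938 J
q2 (melt at 0 °C): 40.2 × 331.0 = 13306 J
q3 (heat water 0.0→92.1 °C): 40.2 × 4.15 × 92.1 = 15365 J
Total: 938 + 13306 + 15365 = 29609 J = 29.6 kJ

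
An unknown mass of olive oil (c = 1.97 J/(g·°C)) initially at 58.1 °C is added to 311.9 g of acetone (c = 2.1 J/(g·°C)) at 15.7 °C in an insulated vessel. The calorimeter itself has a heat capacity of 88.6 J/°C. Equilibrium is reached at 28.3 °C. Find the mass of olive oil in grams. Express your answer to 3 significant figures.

m = 160 g

q_gained = (311.9 × 2.1 + 88.6) × (28.3 − 15.7) = 9369 J
q_lost = m × 1.97 × (58.1 − 28.3) = 58.706 m
m = 9369 / 58.706 = 160 g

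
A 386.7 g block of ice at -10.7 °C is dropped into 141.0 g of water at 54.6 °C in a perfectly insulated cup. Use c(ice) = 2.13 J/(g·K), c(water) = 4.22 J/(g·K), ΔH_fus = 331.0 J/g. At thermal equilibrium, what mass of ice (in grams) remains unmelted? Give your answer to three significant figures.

Heat to warm all ice to 0 °C: 386.7×2.13×10.7 = 8813.3 J
Heat released by water cooling to 0 °C: 141.0×4.22×54.6 = 32488 J
32488 J < 8813.3 + 386.7×331.0 = 136811.0 J, so not all ice melts; final T = 0 °C.
Heat left for melting: 32488 − 8813.3 = 23674.7 J
Mass melted = 23674.7 / 331.0 = 71.52 g
Ice remaining = 386.7 − 71.52 = 315.18 g

m_ice remaining = 315 g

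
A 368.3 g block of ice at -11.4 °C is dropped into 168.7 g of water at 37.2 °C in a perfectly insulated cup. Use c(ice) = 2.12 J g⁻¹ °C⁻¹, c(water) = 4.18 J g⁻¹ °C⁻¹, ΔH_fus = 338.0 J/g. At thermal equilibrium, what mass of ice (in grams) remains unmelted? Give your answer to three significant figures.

m_ice remaining = 317 g

Heat to warm all ice to 0 °C: 368.3×2.12×11.4 = 8901.1 J
Heat released by water cooling to 0 °C: 168.7×4.18×37.2 = 26232 J
26232 J < 8901.1 + 368.3×338.0 = 133386.5 J, so not all ice melts; final T = 0 °C.
Heat left for melting: 26232 − 8901.1 = 17330.9 J
Mass melted = 17330.9 / 338.0 = 51.27 g
Ice remaining = 368.3 − 51.27 = 317.03 g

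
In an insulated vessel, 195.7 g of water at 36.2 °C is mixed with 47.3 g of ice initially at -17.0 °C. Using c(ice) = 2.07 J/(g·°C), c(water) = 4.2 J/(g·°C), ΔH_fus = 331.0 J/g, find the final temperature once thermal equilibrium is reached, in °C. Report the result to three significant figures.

T_f = 12.2 °C

Heat to bring ice to 0 °C and melt it: q₁ = 47.3×2.07×17.0 + 47.3×331.0 = 17321 J
Heat the water can supply cooling to 0 °C: 195.7×4.2×36.2 = 29754.2 J > q₁, so all ice melts.
Energy balance: 195.7×4.2×(36.2 − T) = 17321 + 47.3×4.2×(T − 0)
821.94(36.2 − T) = 17321 + 198.66 T
29754.2 − 17321 = 1020.60 T
T = 12433.2 / 1020.60 = 12.18 °C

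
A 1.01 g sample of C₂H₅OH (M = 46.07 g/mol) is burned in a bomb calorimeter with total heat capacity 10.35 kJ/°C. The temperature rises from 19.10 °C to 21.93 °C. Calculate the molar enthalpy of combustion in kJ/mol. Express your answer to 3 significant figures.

ΔT = 21.93 − 19.10 = 2.83 °C
q_cal = C_cal × ΔT = 10.35 × 2.83 = 29.2905 kJ
n = 1.01 / 46.07 = 0.02192 mol
q_rxn = −q_cal = -29.2905 kJ
ΔH = -29.2905 / 0.02192 = -1336 kJ/mol

ΔH = -1340 kJ/mol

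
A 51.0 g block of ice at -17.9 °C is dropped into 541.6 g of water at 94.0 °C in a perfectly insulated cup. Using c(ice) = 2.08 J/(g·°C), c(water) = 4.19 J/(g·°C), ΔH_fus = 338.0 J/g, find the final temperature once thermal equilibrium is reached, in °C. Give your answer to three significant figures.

Heat to bring ice to 0 °C and melt it: q₁ = 51.0×2.08×17.9 + 51.0×338.0 = 19137 J
Heat the water can supply cooling to 0 °C: 541.6×4.19×94.0 = 213315 J > q₁, so all ice melts.
Energy balance: 541.6×4.19×(94.0 − T) = 19137 + 51.0×4.19×(T − 0)
2269.304(94.0 − T) = 19137 + 213.69 T
213315 − 19137 = 2482.994 T
T = 194178 / 2482.994 = 78.20 °C

T_f = 78.2 °C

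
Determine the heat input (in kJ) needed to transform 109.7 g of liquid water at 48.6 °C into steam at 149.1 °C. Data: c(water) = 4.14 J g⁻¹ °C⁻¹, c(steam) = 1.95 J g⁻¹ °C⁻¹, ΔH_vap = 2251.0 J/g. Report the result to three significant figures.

q1 (heat water 48.6→100.0 °C): 109.7 × 4.14 × 51.4 = 23344 J
q2 (vaporize at 100 °C): 109.7 × 2251.0 = 246935 J
q3 (heat steam 100.0→149.1 °C): 109.7 × 1.95 × 49.1 = 10503 J
Total: 23344 + 246935 + 10503 = 280782 J = 281 kJ

q = 281 kJ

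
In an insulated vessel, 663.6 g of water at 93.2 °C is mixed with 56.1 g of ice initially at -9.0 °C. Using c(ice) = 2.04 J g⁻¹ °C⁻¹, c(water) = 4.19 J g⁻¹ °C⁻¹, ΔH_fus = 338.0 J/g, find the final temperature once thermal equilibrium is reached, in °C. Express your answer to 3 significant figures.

T_f = 79.3 °C

Heat to bring ice to 0 °C and melt it: q₁ = 56.1×2.04×9.0 + 56.1×338.0 = 19992 J
Heat the water can supply cooling to 0 °C: 663.6×4.19×93.2 = 259141 J > q₁, so all ice melts.
Energy balance: 663.6×4.19×(93.2 − T) = 19992 + 56.1×4.19×(T − 0)
2780.484(93.2 − T) = 19992 + 235.059 T
259141 − 19992 = 3015.543 T
T = 239149 / 3015.543 = 79.31 °C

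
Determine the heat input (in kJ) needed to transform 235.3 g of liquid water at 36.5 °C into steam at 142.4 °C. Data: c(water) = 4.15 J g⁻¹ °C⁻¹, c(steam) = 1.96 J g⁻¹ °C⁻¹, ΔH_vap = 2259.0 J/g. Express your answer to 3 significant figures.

q1 (heat water 36.5→100.0 °C): 235.3 × 4.15 × 63.5 = 62007 J
q2 (vaporize at 100 °C): 235.3 × 2259.0 = 531543 J
q3 (heat steam 100.0→142.4 °C): 235.3 × 1.96 × 42.4 = 19554 J
Total: 62007 + 531543 + 19554 = 613104 J = 613 kJ

q = 613 kJ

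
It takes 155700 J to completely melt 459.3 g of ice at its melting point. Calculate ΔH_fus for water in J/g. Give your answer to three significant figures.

ΔH_fus = q / m = 155700 / 459.3 = 339 J/g

ΔH_fus = 339 J/g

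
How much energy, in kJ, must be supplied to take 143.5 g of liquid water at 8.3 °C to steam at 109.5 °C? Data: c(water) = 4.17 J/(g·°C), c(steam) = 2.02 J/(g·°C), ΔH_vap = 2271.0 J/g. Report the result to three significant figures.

q1 (heat water 8.3→100.0 °C): 143.5 × 4.17 × 91.7 = 54873 J
q2 (vaporize at 100 °C): 143.5 × 2271.0 = 325889 J
q3 (heat steam 100.0→109.5 °C): 143.5 × 2.02 × 9.5 = 2754 J
Total: 54873 + 325889 + 2754 = 383516 J = 384 kJ

q = 384 kJ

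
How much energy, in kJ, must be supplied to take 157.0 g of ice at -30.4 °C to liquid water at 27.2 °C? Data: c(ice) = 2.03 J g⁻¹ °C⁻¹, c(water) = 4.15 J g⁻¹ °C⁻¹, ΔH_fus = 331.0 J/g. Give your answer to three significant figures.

q1 (heat ice -30.4→0.0 °C): 157.0 × 2.03 × 30.4 = 9689 J
q2 (melt at 0 °C): 157.0 × 331.0 = 51967 J
q3 (heat water 0.0→27.2 °C): 157.0 × 4.15 × 27.2 = 17722 J
Total: 9689 + 51967 + 17722 = 79378 J = 79.4 kJ

q = 79.4 kJ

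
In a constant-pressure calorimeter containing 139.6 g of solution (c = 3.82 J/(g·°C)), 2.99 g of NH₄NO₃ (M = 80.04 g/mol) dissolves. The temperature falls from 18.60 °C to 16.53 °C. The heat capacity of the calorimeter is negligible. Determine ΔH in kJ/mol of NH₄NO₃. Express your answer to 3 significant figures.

ΔH = 29.5 kJ/mol

|ΔT| = |16.53 − 18.60| = 2.07 °C
|q_surr| = (139.6 × 3.82) × 2.07 = 533.272 × 2.07 = 1103.87 J
n(NH₄NO₃) = 2.99 / 80.04 = 0.0373563 mol
Temperature fell, so q_rxn = +|q_surr| = 1.10387 kJ
ΔH = q_rxn / n = 29.5498 kJ/mol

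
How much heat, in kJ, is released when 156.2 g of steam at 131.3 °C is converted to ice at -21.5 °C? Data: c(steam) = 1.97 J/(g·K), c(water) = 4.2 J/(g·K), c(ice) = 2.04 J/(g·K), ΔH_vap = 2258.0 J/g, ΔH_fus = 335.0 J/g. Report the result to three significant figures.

q = 487 kJ

q1 (cool steam 131.3→100 °C): 156.2 × 1.97 × 31.3 = 9631 J
q2 (condense at 100 °C): 156.2 × 2258.0 = 352700 J
q3 (cool water 100→0 °C): 156.2 × 4.2 × 100.0 = 65604 J
q4 (freeze at 0 °C): 156.2 × 335.0 = 52327 J
q5 (cool ice 0→-21.5 °C): 156.2 × 2.04 × 21.5 = 6851 J
Total: 9631 + 352700 + 65604 + 52327 + 6851 = 487113 J = 487 kJ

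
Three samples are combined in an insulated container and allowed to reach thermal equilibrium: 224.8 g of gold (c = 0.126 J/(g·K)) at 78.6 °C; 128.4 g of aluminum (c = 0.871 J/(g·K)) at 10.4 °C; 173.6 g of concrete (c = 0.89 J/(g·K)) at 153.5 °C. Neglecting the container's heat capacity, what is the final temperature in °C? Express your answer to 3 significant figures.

T_f = 92.0 °C

Σ mᵢcᵢ(T − Tᵢ) = 0  ⇒  T = Σ mᵢcᵢTᵢ / Σ mᵢcᵢ
Σ mᵢcᵢ = 224.8×0.126 + 128.4×0.871 + 173.6×0.89 = 294.6652
Σ mᵢcᵢTᵢ = 28.3248×78.6 + 111.8364×10.4 + 154.504×153.5 = 27106
T = 27106 / 294.6652 = 91.99 °C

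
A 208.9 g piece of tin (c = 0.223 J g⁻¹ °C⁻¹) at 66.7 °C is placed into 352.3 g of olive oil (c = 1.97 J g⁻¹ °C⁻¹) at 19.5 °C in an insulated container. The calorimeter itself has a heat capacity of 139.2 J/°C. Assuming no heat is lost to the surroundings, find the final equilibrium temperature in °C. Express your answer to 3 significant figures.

T_f = 22.0 °C

Heat lost by tin = heat gained by olive oil + calorimeter.
(208.9)(0.223)(66.7 − T) = [(352.3)(1.97) + 139.2](T − 19.5)
46.5847 (66.7 − T) = 833.231 (T − 19.5)
3107.2 − 46.5847 T = 833.231 T − 16248
19355.2 = 879.8157 T
T = 22.00 °C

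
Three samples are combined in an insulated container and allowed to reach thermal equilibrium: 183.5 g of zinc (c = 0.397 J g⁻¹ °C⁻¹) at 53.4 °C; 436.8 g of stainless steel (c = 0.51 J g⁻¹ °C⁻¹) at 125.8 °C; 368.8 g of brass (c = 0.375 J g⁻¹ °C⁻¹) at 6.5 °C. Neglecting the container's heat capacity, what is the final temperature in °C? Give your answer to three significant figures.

T_f = 75.6 °C

Σ mᵢcᵢ(T − Tᵢ) = 0  ⇒  T = Σ mᵢcᵢTᵢ / Σ mᵢcᵢ
Σ mᵢcᵢ = 183.5×0.397 + 436.8×0.51 + 368.8×0.375 = 433.9175
Σ mᵢcᵢTᵢ = 72.8495×53.4 + 222.768×125.8 + 138.3×6.5 = 32813
T = 32813 / 433.9175 = 75.62 °C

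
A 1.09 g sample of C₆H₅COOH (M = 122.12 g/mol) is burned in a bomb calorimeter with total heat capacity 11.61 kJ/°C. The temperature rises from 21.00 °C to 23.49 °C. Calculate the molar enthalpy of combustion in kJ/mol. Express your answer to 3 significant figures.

ΔT = 23.49 − 21.00 = 2.49 °C
q_cal = C_cal × ΔT = 11.61 × 2.49 = 28.9089 kJ
n = 1.09 / 122.12 = 0.008926 mol
q_rxn = −q_cal = -28.9089 kJ
ΔH = -28.9089 / 0.008926 = -3239 kJ/mol

ΔH = -3240 kJ/mol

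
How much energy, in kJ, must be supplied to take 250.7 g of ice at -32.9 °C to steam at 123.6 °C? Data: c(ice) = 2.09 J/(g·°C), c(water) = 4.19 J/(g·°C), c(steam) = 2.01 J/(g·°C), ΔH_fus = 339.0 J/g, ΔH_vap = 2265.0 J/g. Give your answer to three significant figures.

q1 (heat ice -32.9→0.0 °C): 250.7 × 2.09 × 32.9 = 17238 J
q2 (melt at 0 °C): 250.7 × 339.0 = 84987 J
q3 (heat water 0.0→100.0 °C): 250.7 × 4.19 × 100.0 = 105043 J
q4 (vaporize at 100 °C): 250.7 × 2265.0 = 567836 J
q5 (heat steam 100.0→123.6 °C): 250.7 × 2.01 × 23.6 = 11892 J
Total: 17238 + 84987 + 105043 + 567836 + 11892 = 786996 J = 787 kJ

q = 787 kJ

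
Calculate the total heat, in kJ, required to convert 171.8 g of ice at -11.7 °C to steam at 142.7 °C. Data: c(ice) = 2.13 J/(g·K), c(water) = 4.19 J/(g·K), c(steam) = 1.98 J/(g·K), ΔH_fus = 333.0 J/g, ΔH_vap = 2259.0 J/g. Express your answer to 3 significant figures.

q1 (heat ice -11.7→0.0 °C): 171.8 × 2.13 × 11.7 = 4281 J
q2 (melt at 0 °C): 171.8 × 333.0 = 57209 J
q3 (heat water 0.0→100.0 °C): 171.8 × 4.19 × 100.0 = 71984 J
q4 (vaporize at 100 °C): 171.8 × 2259.0 = 388096 J
q5 (heat steam 100.0→142.7 °C): 171.8 × 1.98 × 42.7 = 14525 J
Total: 4281 + 57209 + 71984 + 388096 + 14525 = 536095 J = 536 kJ

q = 536 kJ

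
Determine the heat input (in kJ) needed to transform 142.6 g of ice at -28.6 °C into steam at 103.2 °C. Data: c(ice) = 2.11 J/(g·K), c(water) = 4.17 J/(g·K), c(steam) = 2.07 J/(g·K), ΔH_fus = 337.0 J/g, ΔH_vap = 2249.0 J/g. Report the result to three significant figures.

q = 438 kJ

q1 (heat ice -28.6→0.0 °C): 142.6 × 2.11 × 28.6 = 8605 J
q2 (melt at 0 °C): 142.6 × 337.0 = 48056 J
q3 (heat water 0.0→100.0 °C): 142.6 × 4.17 × 100.0 = 59464 J
q4 (vaporize at 100 °C): 142.6 × 2249.0 = 320707 J
q5 (heat steam 100.0→103.2 °C): 142.6 × 2.07 × 3.2 = 945 J
Total: 8605 + 48056 + 59464 + 320707 + 945 = 437777 J = 438 kJ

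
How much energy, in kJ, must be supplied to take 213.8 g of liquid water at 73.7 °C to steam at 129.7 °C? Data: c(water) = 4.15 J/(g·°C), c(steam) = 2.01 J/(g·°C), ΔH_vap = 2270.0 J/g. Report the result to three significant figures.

q = 521 kJ

q1 (heat water 73.7→100.0 °C): 213.8 × 4.15 × 26.3 = 23335 J
q2 (vaporize at 100 °C): 213.8 × 2270.0 = 485326 J
q3 (heat steam 100.0→129.7 °C): 213.8 × 2.01 × 29.7 = 12763 J
Total: 23335 + 485326 + 12763 = 521424 J = 521 kJ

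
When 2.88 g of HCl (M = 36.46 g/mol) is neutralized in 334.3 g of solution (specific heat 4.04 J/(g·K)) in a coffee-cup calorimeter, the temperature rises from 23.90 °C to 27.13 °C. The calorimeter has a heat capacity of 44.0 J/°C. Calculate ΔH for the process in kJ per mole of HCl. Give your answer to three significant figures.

|ΔT| = |27.13 − 23.90| = 3.23 °C
|q_surr| = (334.3 × 4.04 + 44.0) × 3.23 = 1394.572 × 3.23 = 4504 J
n(HCl) = 2.88 / 36.46 = 0.07899 mol
Temperature rose, so q_rxn = −|q_surr| = -4.504 kJ
ΔH = q_rxn / n = -57.02 kJ/mol

ΔH = -57.0 kJ/mol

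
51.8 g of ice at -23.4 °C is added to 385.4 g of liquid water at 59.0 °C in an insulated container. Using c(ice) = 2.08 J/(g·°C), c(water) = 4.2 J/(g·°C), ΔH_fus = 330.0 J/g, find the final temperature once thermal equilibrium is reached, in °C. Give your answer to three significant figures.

Heat to bring ice to 0 °C and melt it: q₁ = 51.8×2.08×23.4 + 51.8×330.0 = 19615 J
Heat the water can supply cooling to 0 °C: 385.4×4.2×59.0 = 95502.1 J > q₁, so all ice melts.
Energy balance: 385.4×4.2×(59.0 − T) = 19615 + 51.8×4.2×(T − 0)
1618.68(59.0 − T) = 19615 + 217.56 T
95502.1 − 19615 = 1836.24 T
T = 75887.1 / 1836.24 = 41.33 °C

T_f = 41.3 °C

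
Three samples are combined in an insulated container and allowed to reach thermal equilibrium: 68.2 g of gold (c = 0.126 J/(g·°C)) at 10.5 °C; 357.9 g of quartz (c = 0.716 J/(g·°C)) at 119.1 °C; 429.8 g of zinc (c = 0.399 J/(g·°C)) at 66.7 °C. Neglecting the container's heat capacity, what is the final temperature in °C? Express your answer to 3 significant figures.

T_f = 96.4 °C

Σ mᵢcᵢ(T − Tᵢ) = 0  ⇒  T = Σ mᵢcᵢTᵢ / Σ mᵢcᵢ
Σ mᵢcᵢ = 68.2×0.126 + 357.9×0.716 + 429.8×0.399 = 436.3398
Σ mᵢcᵢTᵢ = 8.5932×10.5 + 256.2564×119.1 + 171.4902×66.7 = 42049
T = 42049 / 436.3398 = 96.37 °C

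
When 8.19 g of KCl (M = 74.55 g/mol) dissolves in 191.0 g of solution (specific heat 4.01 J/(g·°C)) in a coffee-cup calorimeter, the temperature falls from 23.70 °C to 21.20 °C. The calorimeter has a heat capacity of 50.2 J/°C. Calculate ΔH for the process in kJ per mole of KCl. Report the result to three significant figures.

|ΔT| = |21.20 − 23.70| = 2.50 °C
|q_surr| = (191.0 × 4.01 + 50.2) × 2.50 = 816.11 × 2.50 = 2040 J
n(KCl) = 8.19 / 74.55 = 0.1099 mol
Temperature fell, so q_rxn = +|q_surr| = 2.040 kJ
ΔH = q_rxn / n = 18.56 kJ/mol

ΔH = 18.6 kJ/mol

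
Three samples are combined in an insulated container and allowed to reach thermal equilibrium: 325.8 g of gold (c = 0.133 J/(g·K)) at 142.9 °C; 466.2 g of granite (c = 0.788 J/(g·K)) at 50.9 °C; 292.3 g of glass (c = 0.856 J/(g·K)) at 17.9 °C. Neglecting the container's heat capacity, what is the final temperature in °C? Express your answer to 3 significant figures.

Σ mᵢcᵢ(T − Tᵢ) = 0  ⇒  T = Σ mᵢcᵢTᵢ / Σ mᵢcᵢ
Σ mᵢcᵢ = 325.8×0.133 + 466.2×0.788 + 292.3×0.856 = 660.9058
Σ mᵢcᵢTᵢ = 43.3314×142.9 + 367.3656×50.9 + 250.2088×17.9 = 29370
T = 29370 / 660.9058 = 44.44 °C

T_f = 44.4 °C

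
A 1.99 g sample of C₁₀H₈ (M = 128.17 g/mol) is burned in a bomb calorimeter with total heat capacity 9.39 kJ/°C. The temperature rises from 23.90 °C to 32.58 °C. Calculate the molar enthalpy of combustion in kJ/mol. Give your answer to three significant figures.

ΔT = 32.58 − 23.90 = 8.68 °C
q_cal = C_cal × ΔT = 9.39 × 8.68 = 81.5052 kJ
n = 1.99 / 128.17 = 0.01553 mol
q_rxn = −q_cal = -81.5052 kJ
ΔH = -81.5052 / 0.01553 = -5248 kJ/mol

ΔH = -5250 kJ/mol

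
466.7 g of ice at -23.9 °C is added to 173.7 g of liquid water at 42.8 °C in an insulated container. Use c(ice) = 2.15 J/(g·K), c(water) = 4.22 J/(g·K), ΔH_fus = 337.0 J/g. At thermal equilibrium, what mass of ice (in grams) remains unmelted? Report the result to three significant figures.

Heat to warm all ice to 0 °C: 466.7×2.15×23.9 = 23981 J
Heat released by water cooling to 0 °C: 173.7×4.22×42.8 = 31373 J
31373 J < 23981 + 466.7×337.0 = 181258.9 J, so not all ice melts; final T = 0 °C.
Heat left for melting: 31373 − 23981 = 7392 J
Mass melted = 7392 / 337.0 = 21.93 g
Ice remaining = 466.7 − 21.93 = 444.77 g

m_ice remaining = 445 g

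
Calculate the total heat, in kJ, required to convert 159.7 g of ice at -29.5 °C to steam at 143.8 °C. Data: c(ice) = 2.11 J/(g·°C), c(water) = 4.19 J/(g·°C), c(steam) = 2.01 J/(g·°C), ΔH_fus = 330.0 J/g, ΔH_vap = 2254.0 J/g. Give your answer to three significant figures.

q = 504 kJ

q1 (heat ice -29.5→0.0 °C): 159.7 × 2.11 × 29.5 = 9941 J
q2 (melt at 0 °C): 159.7 × 330.0 = 52701 J
q3 (heat water 0.0→100.0 °C): 159.7 × 4.19 × 100.0 = 66914 J
q4 (vaporize at 100 °C): 159.7 × 2254.0 = 359964 J
q5 (heat steam 100.0→143.8 °C): 159.7 × 2.01 × 43.8 = 14060 J
Total: 9941 + 52701 + 66914 + 359964 + 14060 = 503580 J = 504 kJ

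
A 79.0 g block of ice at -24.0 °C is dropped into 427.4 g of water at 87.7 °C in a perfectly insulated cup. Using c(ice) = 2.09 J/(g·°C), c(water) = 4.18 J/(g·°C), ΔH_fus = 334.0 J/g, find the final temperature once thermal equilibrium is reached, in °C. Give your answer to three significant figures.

Heat to bring ice to 0 °C and melt it: q₁ = 79.0×2.09×24.0 + 79.0×334.0 = 30349 J
Heat the water can supply cooling to 0 °C: 427.4×4.18×87.7 = 156679 J > q₁, so all ice melts.
Energy balance: 427.4×4.18×(87.7 − T) = 30349 + 79.0×4.18×(T − 0)
1786.532(87.7 − T) = 30349 + 330.22 T
156679 − 30349 = 2116.752 T
T = 126330 / 2116.752 = 59.68 °C

T_f = 59.7 °C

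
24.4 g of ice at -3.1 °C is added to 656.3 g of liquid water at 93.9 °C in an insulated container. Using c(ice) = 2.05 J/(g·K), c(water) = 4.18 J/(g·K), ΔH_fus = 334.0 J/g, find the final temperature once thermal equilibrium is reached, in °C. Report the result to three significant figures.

T_f = 87.6 °C

Heat to bring ice to 0 °C and melt it: q₁ = 24.4×2.05×3.1 + 24.4×334.0 = 8304.7 J
Heat the water can supply cooling to 0 °C: 656.3×4.18×93.9 = 257599 J > q₁, so all ice melts.
Energy balance: 656.3×4.18×(93.9 − T) = 8304.7 + 24.4×4.18×(T − 0)
2743.334(93.9 − T) = 8304.7 + 101.992 T
257599 − 8304.7 = 2845.326 T
T = 249294.3 / 2845.326 = 87.62 °C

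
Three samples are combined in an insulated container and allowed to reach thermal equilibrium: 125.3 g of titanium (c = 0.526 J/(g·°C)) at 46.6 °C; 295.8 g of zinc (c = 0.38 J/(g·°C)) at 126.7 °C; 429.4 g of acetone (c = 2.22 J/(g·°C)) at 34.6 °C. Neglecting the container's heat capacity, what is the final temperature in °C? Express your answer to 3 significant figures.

T_f = 44.4 °C

Σ mᵢcᵢ(T − Tᵢ) = 0  ⇒  T = Σ mᵢcᵢTᵢ / Σ mᵢcᵢ
Σ mᵢcᵢ = 125.3×0.526 + 295.8×0.38 + 429.4×2.22 = 1131.5798
Σ mᵢcᵢTᵢ = 65.9078×46.6 + 112.404×126.7 + 953.268×34.6 = 50296
T = 50296 / 1131.5798 = 44.448 °C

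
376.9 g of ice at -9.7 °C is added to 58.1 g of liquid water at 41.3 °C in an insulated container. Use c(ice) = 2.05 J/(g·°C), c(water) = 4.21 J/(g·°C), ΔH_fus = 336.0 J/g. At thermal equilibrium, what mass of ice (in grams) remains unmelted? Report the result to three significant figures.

Heat to warm all ice to 0 °C: 376.9×2.05×9.7 = 7494.7 J
Heat released by water cooling to 0 °C: 58.1×4.21×41.3 = 10102 J
10102 J < 7494.7 + 376.9×336.0 = 134133.1 J, so not all ice melts; final T = 0 °C.
Heat left for melting: 10102 − 7494.7 = 2607.3 J
Mass melted = 2607.3 / 336.0 = 7.760 g
Ice remaining = 376.9 − 7.760 = 369.140 g

m_ice remaining = 369 g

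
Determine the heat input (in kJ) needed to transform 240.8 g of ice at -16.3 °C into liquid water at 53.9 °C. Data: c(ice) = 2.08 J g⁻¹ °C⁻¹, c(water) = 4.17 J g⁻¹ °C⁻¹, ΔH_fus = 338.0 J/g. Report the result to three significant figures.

q = 144 kJ

q1 (heat ice -16.3→0.0 °C): 240.8 × 2.08 × 16.3 = 8164 J
q2 (melt at 0 °C): 240.8 × 338.0 = 81390 J
q3 (heat water 0.0→53.9 °C): 240.8 × 4.17 × 53.9 = 54123 J
Total: 8164 + 81390 + 54123 = 143677 J = 144 kJ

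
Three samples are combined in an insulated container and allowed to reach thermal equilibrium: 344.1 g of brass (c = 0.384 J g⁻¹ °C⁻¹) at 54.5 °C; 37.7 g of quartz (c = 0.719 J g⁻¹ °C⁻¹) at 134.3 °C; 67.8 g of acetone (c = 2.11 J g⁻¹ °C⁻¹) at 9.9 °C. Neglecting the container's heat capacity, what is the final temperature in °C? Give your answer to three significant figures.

T_f = 40.5 °C

Σ mᵢcᵢ(T − Tᵢ) = 0  ⇒  T = Σ mᵢcᵢTᵢ / Σ mᵢcᵢ
Σ mᵢcᵢ = 344.1×0.384 + 37.7×0.719 + 67.8×2.11 = 302.2987
Σ mᵢcᵢTᵢ = 132.1344×54.5 + 27.1063×134.3 + 143.058×9.9 = 12258
T = 12258 / 302.2987 = 40.549 °C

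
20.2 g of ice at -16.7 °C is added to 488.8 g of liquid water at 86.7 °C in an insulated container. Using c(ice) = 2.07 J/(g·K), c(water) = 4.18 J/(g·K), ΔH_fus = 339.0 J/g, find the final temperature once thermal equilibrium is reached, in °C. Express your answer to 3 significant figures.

T_f = 79.7 °C

Heat to bring ice to 0 °C and melt it: q₁ = 20.2×2.07×16.7 + 20.2×339.0 = 7546.1 J
Heat the water can supply cooling to 0 °C: 488.8×4.18×86.7 = 177144 J > q₁, so all ice melts.
Energy balance: 488.8×4.18×(86.7 − T) = 7546.1 + 20.2×4.18×(T − 0)
2043.184(86.7 − T) = 7546.1 + 84.436 T
177144 − 7546.1 = 2127.620 T
T = 169597.9 / 2127.620 = 79.71 °C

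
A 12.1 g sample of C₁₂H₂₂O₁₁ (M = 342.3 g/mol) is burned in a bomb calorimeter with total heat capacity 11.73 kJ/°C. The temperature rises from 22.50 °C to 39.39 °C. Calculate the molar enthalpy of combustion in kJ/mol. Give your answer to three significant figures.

ΔH = -5600 kJ/mol

ΔT = 39.39 − 22.50 = 16.89 °C
q_cal = C_cal × ΔT = 11.73 × 16.89 = 198.1197 kJ
n = 12.1 / 342.3 = 0.03535 mol
q_rxn = −q_cal = -198.1197 kJ
ΔH = -198.1197 / 0.03535 = -5604.5 kJ/mol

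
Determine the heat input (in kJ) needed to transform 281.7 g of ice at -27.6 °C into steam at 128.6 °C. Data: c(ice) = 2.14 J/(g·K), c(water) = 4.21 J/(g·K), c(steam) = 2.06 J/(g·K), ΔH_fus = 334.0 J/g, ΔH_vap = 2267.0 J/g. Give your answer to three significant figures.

q1 (heat ice -27.6→0.0 °C): 281.7 × 2.14 × 27.6 = 16638 J
q2 (melt at 0 °C): 281.7 × 334.0 = 94088 J
q3 (heat water 0.0→100.0 °C): 281.7 × 4.21 × 100.0 = 118596 J
q4 (vaporize at 100 °C): 281.7 × 2267.0 = 638614 J
q5 (heat steam 100.0→128.6 °C): 281.7 × 2.06 × 28.6 = 16597 J
Total: 16638 + 94088 + 118596 + 638614 + 16597 = 884533 J = 885 kJ

q = 885 kJ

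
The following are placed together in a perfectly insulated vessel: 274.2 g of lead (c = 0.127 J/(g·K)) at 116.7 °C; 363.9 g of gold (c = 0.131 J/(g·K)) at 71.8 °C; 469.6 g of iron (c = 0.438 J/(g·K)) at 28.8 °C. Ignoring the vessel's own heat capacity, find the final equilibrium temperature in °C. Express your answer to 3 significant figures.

T_f = 46.5 °C

Σ mᵢcᵢ(T − Tᵢ) = 0  ⇒  T = Σ mᵢcᵢTᵢ / Σ mᵢcᵢ
Σ mᵢcᵢ = 274.2×0.127 + 363.9×0.131 + 469.6×0.438 = 288.1791
Σ mᵢcᵢTᵢ = 34.8234×116.7 + 47.6709×71.8 + 205.6848×28.8 = 13410
T = 13410 / 288.1791 = 46.53 °C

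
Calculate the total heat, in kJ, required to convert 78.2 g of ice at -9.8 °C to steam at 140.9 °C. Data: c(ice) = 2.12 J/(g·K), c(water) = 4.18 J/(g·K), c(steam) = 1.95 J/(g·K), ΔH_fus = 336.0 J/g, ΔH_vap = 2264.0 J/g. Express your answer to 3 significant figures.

q1 (heat ice -9.8→0.0 °C): 78.2 × 2.12 × 9.8 = 1625 J
q2 (melt at 0 °C): 78.2 × 336.0 = 26275 J
q3 (heat water 0.0→100.0 °C): 78.2 × 4.18 × 100.0 = 32688 J
q4 (vaporize at 100 °C): 78.2 × 2264.0 = 177045 J
q5 (heat steam 100.0→140.9 °C): 78.2 × 1.95 × 40.9 = 6237 J
Total: 1625 + 26275 + 32688 + 177045 + 6237 = 243870 J = 244 kJ

q = 244 kJ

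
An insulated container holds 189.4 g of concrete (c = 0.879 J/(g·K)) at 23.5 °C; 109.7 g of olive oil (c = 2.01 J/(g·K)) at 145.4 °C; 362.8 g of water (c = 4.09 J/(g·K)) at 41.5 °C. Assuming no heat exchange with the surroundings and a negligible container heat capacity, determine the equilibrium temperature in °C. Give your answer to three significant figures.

T_f = 52.1 °C

Σ mᵢcᵢ(T − Tᵢ) = 0  ⇒  T = Σ mᵢcᵢTᵢ / Σ mᵢcᵢ
Σ mᵢcᵢ = 189.4×0.879 + 109.7×2.01 + 362.8×4.09 = 1870.8316
Σ mᵢcᵢTᵢ = 166.4826×23.5 + 220.497×145.4 + 1483.852×41.5 = 97552
T = 97552 / 1870.8316 = 52.14 °C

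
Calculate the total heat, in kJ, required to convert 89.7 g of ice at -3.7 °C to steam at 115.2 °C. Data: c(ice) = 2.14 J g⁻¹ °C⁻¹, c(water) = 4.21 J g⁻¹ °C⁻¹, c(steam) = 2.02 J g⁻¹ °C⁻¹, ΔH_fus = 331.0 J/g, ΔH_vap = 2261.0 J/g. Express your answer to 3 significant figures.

q = 274 kJ

q1 (heat ice -3.7→0.0 °C): 89.7 × 2.14 × 3.7 = 710 J
q2 (melt at 0 °C): 89.7 × 331.0 = 29691 J
q3 (heat water 0.0→100.0 °C): 89.7 × 4.21 × 100.0 = 37764 J
q4 (vaporize at 100 °C): 89.7 × 2261.0 = 202812 J
q5 (heat steam 100.0→115.2 °C): 89.7 × 2.02 × 15.2 = 2754 J
Total: 710 + 29691 + 37764 + 202812 + 2754 = 273731 J = 274 kJ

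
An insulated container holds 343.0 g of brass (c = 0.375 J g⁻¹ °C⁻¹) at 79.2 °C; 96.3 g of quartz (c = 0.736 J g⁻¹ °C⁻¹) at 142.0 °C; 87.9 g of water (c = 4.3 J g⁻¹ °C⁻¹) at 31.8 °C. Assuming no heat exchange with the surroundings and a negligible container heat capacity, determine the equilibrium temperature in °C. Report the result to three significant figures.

T_f = 55.9 °C

Σ mᵢcᵢ(T − Tᵢ) = 0  ⇒  T = Σ mᵢcᵢTᵢ / Σ mᵢcᵢ
Σ mᵢcᵢ = 343.0×0.375 + 96.3×0.736 + 87.9×4.3 = 577.4718
Σ mᵢcᵢTᵢ = 128.625×79.2 + 70.8768×142.0 + 377.97×31.8 = 32271
T = 32271 / 577.4718 = 55.88 °C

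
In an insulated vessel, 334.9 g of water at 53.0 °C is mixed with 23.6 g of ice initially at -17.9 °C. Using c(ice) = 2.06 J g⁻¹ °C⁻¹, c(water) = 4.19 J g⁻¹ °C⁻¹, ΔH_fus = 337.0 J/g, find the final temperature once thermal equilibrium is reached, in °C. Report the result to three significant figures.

T_f = 43.6 °C

Heat to bring ice to 0 °C and melt it: q₁ = 23.6×2.06×17.9 + 23.6×337.0 = 8823.4 J
Heat the water can supply cooling to 0 °C: 334.9×4.19×53.0 = 74371.2 J > q₁, so all ice melts.
Energy balance: 334.9×4.19×(53.0 − T) = 8823.4 + 23.6×4.19×(T − 0)
1403.231(53.0 − T) = 8823.4 + 98.884 T
74371.2 − 8823.4 = 1502.115 T
T = 65547.8 / 1502.115 = 43.64 °C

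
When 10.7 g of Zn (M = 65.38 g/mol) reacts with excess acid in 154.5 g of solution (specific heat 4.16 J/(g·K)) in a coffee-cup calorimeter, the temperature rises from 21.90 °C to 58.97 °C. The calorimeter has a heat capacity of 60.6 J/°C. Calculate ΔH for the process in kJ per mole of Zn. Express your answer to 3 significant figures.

ΔH = -159 kJ/mol

|ΔT| = |58.97 − 21.90| = 37.07 °C
|q_surr| = (154.5 × 4.16 + 60.6) × 37.07 = 703.32 × 37.07 = 26070 J
n(Zn) = 10.7 / 65.38 = 0.1637 mol
Temperature rose, so q_rxn = −|q_surr| = -26.07 kJ
ΔH = q_rxn / n = -159.3 kJ/mol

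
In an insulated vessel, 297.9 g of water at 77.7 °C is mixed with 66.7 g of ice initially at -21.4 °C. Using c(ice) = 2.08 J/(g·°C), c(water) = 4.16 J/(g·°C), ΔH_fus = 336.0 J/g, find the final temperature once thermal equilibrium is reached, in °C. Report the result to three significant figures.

T_f = 46.8 °C

Heat to bring ice to 0 °C and melt it: q₁ = 66.7×2.08×21.4 + 66.7×336.0 = 25380 J
Heat the water can supply cooling to 0 °C: 297.9×4.16×77.7 = 96290.8 J > q₁, so all ice melts.
Energy balance: 297.9×4.16×(77.7 − T) = 25380 + 66.7×4.16×(T − 0)
1239.264(77.7 − T) = 25380 + 277.472 T
96290.8 − 25380 = 1516.736 T
T = 70910.8 / 1516.736 = 46.75 °C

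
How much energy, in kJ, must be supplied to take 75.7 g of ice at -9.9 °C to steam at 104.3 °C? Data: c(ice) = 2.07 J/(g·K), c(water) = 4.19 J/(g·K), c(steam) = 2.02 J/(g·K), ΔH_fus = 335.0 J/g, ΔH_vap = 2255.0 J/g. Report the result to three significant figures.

q1 (heat ice -9.9→0.0 °C): 75.7 × 2.07 × 9.9 = 1551 J
q2 (melt at 0 °C): 75.7 × 335.0 = 25360 J
q3 (heat water 0.0→100.0 °C): 75.7 × 4.19 × 100.0 = 31718 J
q4 (vaporize at 100 °C): 75.7 × 2255.0 = 170704 J
q5 (heat steam 100.0→104.3 °C): 75.7 × 2.02 × 4.3 = 658 J
Total: 1551 + 25360 + 31718 + 170704 + 658 = 229991 J = 230 kJ

q = 230 kJ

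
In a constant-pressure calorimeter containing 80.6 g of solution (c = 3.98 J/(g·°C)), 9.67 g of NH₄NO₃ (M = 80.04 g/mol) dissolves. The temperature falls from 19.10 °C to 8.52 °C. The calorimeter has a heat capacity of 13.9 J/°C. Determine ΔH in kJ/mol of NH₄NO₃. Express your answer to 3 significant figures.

ΔH = 29.3 kJ/mol

|ΔT| = |8.52 − 19.10| = 10.58 °C
|q_surr| = (80.6 × 3.98 + 13.9) × 10.58 = 334.688 × 10.58 = 3541 J
n(NH₄NO₃) = 9.67 / 80.04 = 0.1208 mol
Temperature fell, so q_rxn = +|q_surr| = 3.541 kJ
ΔH = q_rxn / n = 29.31 kJ/mol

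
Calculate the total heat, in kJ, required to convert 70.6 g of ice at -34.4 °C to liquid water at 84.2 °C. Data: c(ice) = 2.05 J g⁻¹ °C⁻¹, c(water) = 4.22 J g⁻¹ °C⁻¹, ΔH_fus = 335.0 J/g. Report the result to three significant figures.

q1 (heat ice -34.4→0.0 °C): 70.6 × 2.05 × 34.4 = 4979 J
q2 (melt at 0 °C): 70.6 × 335.0 = 23651 J
q3 (heat water 0.0→84.2 °C): 70.6 × 4.22 × 84.2 = 25086 J
Total: 4979 + 23651 + 25086 = 53716 J = 53.7 kJ

q = 53.7 kJ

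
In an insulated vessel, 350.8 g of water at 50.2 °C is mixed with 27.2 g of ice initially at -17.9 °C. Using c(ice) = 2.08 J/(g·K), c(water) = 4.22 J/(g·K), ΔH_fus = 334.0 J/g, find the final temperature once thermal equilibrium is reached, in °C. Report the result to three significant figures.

T_f = 40.3 °C

Heat to bring ice to 0 °C and melt it: q₁ = 27.2×2.08×17.9 + 27.2×334.0 = 10098 J
Heat the water can supply cooling to 0 °C: 350.8×4.22×50.2 = 74314.9 J > q₁, so all ice melts.
Energy balance: 350.8×4.22×(50.2 − T) = 10098 + 27.2×4.22×(T − 0)
1480.376(50.2 − T) = 10098 + 114.784 T
74314.9 − 10098 = 1595.160 T
T = 64216.9 / 1595.160 = 40.26 °C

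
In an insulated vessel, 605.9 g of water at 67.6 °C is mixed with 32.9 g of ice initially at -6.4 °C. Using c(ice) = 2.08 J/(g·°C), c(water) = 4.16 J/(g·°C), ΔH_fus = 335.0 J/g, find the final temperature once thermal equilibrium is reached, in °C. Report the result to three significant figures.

Heat to bring ice to 0 °C and melt it: q₁ = 32.9×2.08×6.4 + 32.9×335.0 = 11459 J
Heat the water can supply cooling to 0 °C: 605.9×4.16×67.6 = 170389 J > q₁, so all ice melts.
Energy balance: 605.9×4.16×(67.6 − T) = 11459 + 32.9×4.16×(T − 0)
2520.544(67.6 − T) = 11459 + 136.864 T
170389 − 11459 = 2657.408 T
T = 158930 / 2657.408 = 59.81 °C

T_f = 59.8 °C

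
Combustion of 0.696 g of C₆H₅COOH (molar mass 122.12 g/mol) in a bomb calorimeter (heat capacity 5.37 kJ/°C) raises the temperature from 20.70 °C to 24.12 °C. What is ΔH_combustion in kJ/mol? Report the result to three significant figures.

ΔH = -3220 kJ/mol

ΔT = 24.12 − 20.70 = 3.42 °C
q_cal = C_cal × ΔT = 5.37 × 3.42 = 18.3654 kJ
n = 0.696 / 122.12 = 0.005699 mol
q_rxn = −q_cal = -18.3654 kJ
ΔH = -18.3654 / 0.005699 = -3223 kJ/mol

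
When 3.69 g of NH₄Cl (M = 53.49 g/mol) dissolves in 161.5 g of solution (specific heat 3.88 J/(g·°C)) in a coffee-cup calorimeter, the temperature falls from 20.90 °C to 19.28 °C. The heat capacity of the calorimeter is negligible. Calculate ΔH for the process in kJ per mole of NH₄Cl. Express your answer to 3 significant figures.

|ΔT| = |19.28 − 20.90| = 1.62 °C
|q_surr| = (161.5 × 3.88) × 1.62 = 626.62 × 1.62 = 1015 J
n(NH₄Cl) = 3.69 / 53.49 = 0.06898 mol
Temperature fell, so q_rxn = +|q_surr| = 1.015 kJ
ΔH = q_rxn / n = 14.71 kJ/mol

ΔH = 14.7 kJ/mol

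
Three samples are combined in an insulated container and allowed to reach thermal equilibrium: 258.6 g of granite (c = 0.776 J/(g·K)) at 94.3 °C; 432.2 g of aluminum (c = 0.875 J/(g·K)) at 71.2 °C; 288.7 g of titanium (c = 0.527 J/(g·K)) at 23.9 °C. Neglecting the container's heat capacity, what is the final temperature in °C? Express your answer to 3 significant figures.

Σ mᵢcᵢ(T − Tᵢ) = 0  ⇒  T = Σ mᵢcᵢTᵢ / Σ mᵢcᵢ
Σ mᵢcᵢ = 258.6×0.776 + 432.2×0.875 + 288.7×0.527 = 730.9935
Σ mᵢcᵢTᵢ = 200.6736×94.3 + 378.175×71.2 + 152.1449×23.9 = 49486
T = 49486 / 730.9935 = 67.70 °C

T_f = 67.7 °C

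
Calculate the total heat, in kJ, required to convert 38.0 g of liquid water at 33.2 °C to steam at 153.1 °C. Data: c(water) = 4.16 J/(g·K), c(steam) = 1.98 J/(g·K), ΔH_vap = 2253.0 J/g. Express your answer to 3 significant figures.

q1 (heat water 33.2→100.0 °C): 38.0 × 4.16 × 66.8 = 10560 J
q2 (vaporize at 100 °C): 38.0 × 2253.0 = 85614 J
q3 (heat steam 100.0→153.1 °C): 38.0 × 1.98 × 53.1 = 3995 J
Total: 10560 + 85614 + 3995 = 100169 J = 100 kJ

q = 100 kJ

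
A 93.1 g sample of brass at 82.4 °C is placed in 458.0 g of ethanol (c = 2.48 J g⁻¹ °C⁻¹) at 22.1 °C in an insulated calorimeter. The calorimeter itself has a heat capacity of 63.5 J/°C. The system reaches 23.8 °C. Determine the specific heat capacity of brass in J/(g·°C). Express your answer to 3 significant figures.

c = 0.374 J/(g·°C)

q_gained = (458.0 × 2.48 + 63.5) × (23.8 − 22.1) = 2039 J
q_lost = 93.1 × c × (82.4 − 23.8) = 5455.66 c
Set equal: c = 2039 / 5455.66 = 0.374 J/(g·°C)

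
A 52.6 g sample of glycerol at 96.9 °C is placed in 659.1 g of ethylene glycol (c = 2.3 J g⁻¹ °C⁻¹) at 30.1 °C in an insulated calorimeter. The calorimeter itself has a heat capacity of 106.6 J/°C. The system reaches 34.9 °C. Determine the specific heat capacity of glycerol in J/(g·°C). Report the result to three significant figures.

q_gained = (659.1 × 2.3 + 106.6) × (34.9 − 30.1) = 7788 J
q_lost = 52.6 × c × (96.9 − 34.9) = 3261.2 c
Set equal: c = 7788 / 3261.2 = 2.39 J/(g·°C)

c = 2.39 J/(g·°C)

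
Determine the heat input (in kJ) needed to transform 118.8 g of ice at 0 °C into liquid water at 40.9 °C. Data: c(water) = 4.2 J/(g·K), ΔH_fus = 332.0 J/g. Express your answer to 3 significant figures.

q1 (melt at 0 °C): 118.8 × 332.0 = 39442 J
q2 (heat water 0.0→40.9 °C): 118.8 × 4.2 × 40.9 = 20407 J
Total: 39442 + 20407 = 59849 J = 59.8 kJ

q = 59.8 kJ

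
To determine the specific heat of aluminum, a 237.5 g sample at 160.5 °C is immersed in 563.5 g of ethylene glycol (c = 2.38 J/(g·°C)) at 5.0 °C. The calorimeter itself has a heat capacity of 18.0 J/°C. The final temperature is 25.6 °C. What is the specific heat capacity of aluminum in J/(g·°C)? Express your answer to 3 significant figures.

c = 0.874 J/(g·°C)

q_gained = (563.5 × 2.38 + 18.0) × (25.6 − 5.0) = 28000 J
q_lost = 237.5 × c × (160.5 − 25.6) = 32038.75 c
Set equal: c = 28000 / 32038.75 = 0.874 J/(g·°C)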